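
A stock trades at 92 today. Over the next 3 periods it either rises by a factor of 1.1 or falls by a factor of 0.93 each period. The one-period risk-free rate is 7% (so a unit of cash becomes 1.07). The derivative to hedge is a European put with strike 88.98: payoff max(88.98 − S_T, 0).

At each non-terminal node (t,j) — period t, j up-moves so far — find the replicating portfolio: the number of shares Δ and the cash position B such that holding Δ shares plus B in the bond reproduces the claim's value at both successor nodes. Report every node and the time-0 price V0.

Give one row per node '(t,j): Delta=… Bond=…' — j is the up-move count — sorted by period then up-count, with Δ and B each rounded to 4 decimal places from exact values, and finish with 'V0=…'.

Under the risk-neutral measure, an up-move has probability p* = (R−d)/(u−d) = 0.8235 and values discount at R = 1.07.
Terminal values V(3,·): V(3,0)=14.9792, V(3,1)=1.4521, V(3,2)=0.0000, V(3,3)=0.0000
(2,0): S=79.5708. Δ = (V_up−V_dn)/(S_up−S_dn) = (1.4521−14.9792)/(87.5279−74.0008) = -1.0000. V = [p*·1.4521 + (1−p*)·14.9792]/1.07 = 3.5881. B = V − Δ·S = 83.1589.
(2,1): S=94.1160. Δ = (V_up−V_dn)/(S_up−S_dn) = (0.0000−1.4521)/(103.5276−87.5279) = -0.0908. V = [p*·0.0000 + (1−p*)·1.4521]/1.07 = 0.2395. B = V − Δ·S = 8.7814.
(2,2): S=111.3200. Δ = (V_up−V_dn)/(S_up−S_dn) = (0.0000−0.0000)/(122.4520−103.5276) = 0.0000. V = [p*·0.0000 + (1−p*)·0.0000]/1.07 = 0.0000. B = V − Δ·S = 0.0000.
(1,0): S=85.5600. Δ = (V_up−V_dn)/(S_up−S_dn) = (0.2395−3.5881)/(94.1160−79.5708) = -0.2302. V = [p*·0.2395 + (1−p*)·3.5881]/1.07 = 0.7761. B = V − Δ·S = 20.4737.
(1,1): S=101.2000. Δ = (V_up−V_dn)/(S_up−S_dn) = (0.0000−0.2395)/(111.3200−94.1160) = -0.0139. V = [p*·0.0000 + (1−p*)·0.2395]/1.07 = 0.0395. B = V − Δ·S = 1.4483.
(0,0): S=92.0000. Δ = (V_up−V_dn)/(S_up−S_dn) = (0.0395−0.7761)/(101.2000−85.5600) = -0.0471. V = [p*·0.0395 + (1−p*)·0.7761]/1.07 = 0.1584. B = V − Δ·S = 4.4913.
Root portfolio cost Δ·92+B reproduces V0=0.1584.

(0,0): Delta=-0.0471 Bond=4.4913
(1,0): Delta=-0.2302 Bond=20.4737
(1,1): Delta=-0.0139 Bond=1.4483
(2,0): Delta=-1.0000 Bond=83.1589
(2,1): Delta=-0.0908 Bond=8.7814
(2,2): Delta=0.0000 Bond=0.0000
V0=0.1584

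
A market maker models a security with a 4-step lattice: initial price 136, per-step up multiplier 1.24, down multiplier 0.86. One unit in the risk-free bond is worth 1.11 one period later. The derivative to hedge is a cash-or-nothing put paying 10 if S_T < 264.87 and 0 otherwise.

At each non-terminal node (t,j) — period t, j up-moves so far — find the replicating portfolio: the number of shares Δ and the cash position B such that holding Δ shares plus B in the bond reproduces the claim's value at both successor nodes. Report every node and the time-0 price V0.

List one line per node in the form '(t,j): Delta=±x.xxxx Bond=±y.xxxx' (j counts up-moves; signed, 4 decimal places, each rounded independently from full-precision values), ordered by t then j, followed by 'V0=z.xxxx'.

Under the risk-neutral measure, an up-move has probability p* = (R−d)/(u−d) = 0.6579 and values discount at R = 1.11.
Terminal payoffs: V(4,0)=10.0000, V(4,1)=10.0000, V(4,2)=10.0000, V(4,3)=10.0000, V(4,4)=0.0000
  t=3,j=0: stock 86.5036 → up 107.2645 (V=10.0000), down 74.3931 (V=10.0000). Price 9.0090; hedge Δ=0.0000, bond B=9.0090.
  t=3,j=1: stock 124.7261 → up 154.6604 (V=10.0000), down 107.2645 (V=10.0000). Price 9.0090; hedge Δ=0.0000, bond B=9.0090.
  t=3,j=2: stock 179.8377 → up 222.9987 (V=10.0000), down 154.6604 (V=10.0000). Price 9.0090; hedge Δ=0.0000, bond B=9.0090.
  t=3,j=3: stock 259.3009 → up 321.5331 (V=0.0000), down 222.9987 (V=10.0000). Price 3.0820; hedge Δ=-0.1015, bond B=29.3978.
  t=2,j=0: stock 100.5856 → up 124.7261 (V=9.0090), down 86.5036 (V=9.0090). Price 8.1162; hedge Δ=0.0000, bond B=8.1162.
  t=2,j=1: stock 145.0304 → up 179.8377 (V=9.0090), down 124.7261 (V=9.0090). Price 8.1162; hedge Δ=0.0000, bond B=8.1162.
  t=2,j=2: stock 209.1136 → up 259.3009 (V=3.0820), down 179.8377 (V=9.0090). Price 4.6033; hedge Δ=-0.0746, bond B=20.2006.
  t=1,j=0: stock 116.9600 → up 145.0304 (V=8.1162), down 100.5856 (V=8.1162). Price 7.3119; hedge Δ=0.0000, bond B=7.3119.
  t=1,j=1: stock 168.6400 → up 209.1136 (V=4.6033), down 145.0304 (V=8.1162). Price 5.2298; hedge Δ=-0.0548, bond B=14.4743.
  t=0,j=0: stock 136.0000 → up 168.6400 (V=5.2298), down 116.9600 (V=7.3119). Price 5.3533; hedge Δ=-0.0403, bond B=10.8325.
The time-0 hedge costs 5.3533, which is the no-arbitrage price.

(0,0): Delta=-0.0403 Bond=10.8325
(1,0): Delta=0.0000 Bond=7.3119
(1,1): Delta=-0.0548 Bond=14.4743
(2,0): Delta=0.0000 Bond=8.1162
(2,1): Delta=0.0000 Bond=8.1162
(2,2): Delta=-0.0746 Bond=20.2006
(3,0): Delta=0.0000 Bond=9.0090
(3,1): Delta=0.0000 Bond=9.0090
(3,2): Delta=0.0000 Bond=9.0090
(3,3): Delta=-0.1015 Bond=29.3978
V0=5.3533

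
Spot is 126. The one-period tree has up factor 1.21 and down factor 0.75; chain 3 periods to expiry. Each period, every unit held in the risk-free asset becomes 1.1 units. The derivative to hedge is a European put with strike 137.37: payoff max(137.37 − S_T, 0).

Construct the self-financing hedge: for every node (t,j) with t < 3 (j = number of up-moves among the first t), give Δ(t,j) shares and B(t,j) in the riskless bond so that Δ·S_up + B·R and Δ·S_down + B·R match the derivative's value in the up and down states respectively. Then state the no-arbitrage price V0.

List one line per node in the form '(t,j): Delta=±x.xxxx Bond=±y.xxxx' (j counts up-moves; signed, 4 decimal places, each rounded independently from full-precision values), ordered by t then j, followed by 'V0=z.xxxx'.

Since d<R<u, set p* = (R−d)/(u−d) = 0.7609; price each node as the discounted p*-expectation of its children.
Terminal payoffs: V(3,0)=84.2138, V(3,1)=51.6112, V(3,2)=0.0000, V(3,3)=0.0000
  t=2,j=0: stock 70.8750 → up 85.7587 (V=51.6112), down 53.1562 (V=84.2138). Price 54.0068; hedge Δ=-1.0000, bond B=124.8818.
  t=2,j=1: stock 114.3450 → up 138.3575 (V=0.0000), down 85.7587 (V=51.6112). Price 11.2198; hedge Δ=-0.9812, bond B=123.4182.
  t=2,j=2: stock 184.4766 → up 223.2167 (V=0.0000), down 138.3575 (V=0.0000). Price 0.0000; hedge Δ=0.0000, bond B=0.0000.
  t=1,j=0: stock 94.5000 → up 114.3450 (V=11.2198), down 70.8750 (V=54.0068). Price 19.5014; hedge Δ=-0.9843, bond B=112.5165.
  t=1,j=1: stock 152.4600 → up 184.4766 (V=0.0000), down 114.3450 (V=11.2198). Price 2.4391; hedge Δ=-0.1600, bond B=26.8300.
  t=0,j=0: stock 126.0000 → up 152.4600 (V=2.4391), down 94.5000 (V=19.5014). Price 5.9265; hedge Δ=-0.2944, bond B=43.0185.
Each (Δ,B) replicates both successor values, so the strategy is self-financing and V0 is arbitrage-free.

(0,0): Delta=-0.2944 Bond=43.0185
(1,0): Delta=-0.9843 Bond=112.5165
(1,1): Delta=-0.1600 Bond=26.8300
(2,0): Delta=-1.0000 Bond=124.8818
(2,1): Delta=-0.9812 Bond=123.4182
(2,2): Delta=0.0000 Bond=0.0000
V0=5.9265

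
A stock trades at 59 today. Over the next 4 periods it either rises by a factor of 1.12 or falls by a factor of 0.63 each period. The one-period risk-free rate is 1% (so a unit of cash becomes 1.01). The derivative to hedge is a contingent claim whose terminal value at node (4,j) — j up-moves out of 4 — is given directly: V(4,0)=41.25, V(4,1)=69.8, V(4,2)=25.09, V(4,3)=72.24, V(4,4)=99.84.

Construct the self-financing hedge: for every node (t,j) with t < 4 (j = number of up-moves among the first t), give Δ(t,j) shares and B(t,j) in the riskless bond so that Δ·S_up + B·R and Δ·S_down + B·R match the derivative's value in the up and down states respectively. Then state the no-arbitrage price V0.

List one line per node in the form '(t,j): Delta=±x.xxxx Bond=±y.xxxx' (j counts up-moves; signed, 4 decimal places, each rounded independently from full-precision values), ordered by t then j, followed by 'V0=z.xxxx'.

Since d<R<u, set p* = (R−d)/(u−d) = 0.7755; price each node as the discounted p*-expectation of its children.
Terminal values V(4,·): V(4,0)=41.2500, V(4,1)=69.8000, V(4,2)=25.0900, V(4,3)=72.2400, V(4,4)=99.8400
Node (3,0) S=14.7528: V=(p*·69.8000+(1−p*)·41.2500)/1.01=62.7632; Δ=(69.8000−41.2500)/(16.5231−9.2942)=3.9494; B=V−Δ·S=4.4979
Node (3,1) S=26.2272: V=(p*·25.0900+(1−p*)·69.8000)/1.01=34.7791; Δ=(25.0900−69.8000)/(29.3744−16.5231)=-3.4790; B=V−Δ·S=126.0240
Node (3,2) S=46.6260: V=(p*·72.2400+(1−p*)·25.0900)/1.01=61.0449; Δ=(72.2400−25.0900)/(52.2212−29.3744)=2.0637; B=V−Δ·S=-35.1796
Node (3,3) S=82.8908: V=(p*·99.8400+(1−p*)·72.2400)/1.01=92.7169; Δ=(99.8400−72.2400)/(92.8376−52.2212)=0.6795; B=V−Δ·S=36.3904
Node (2,0) S=23.4171: V=(p*·34.7791+(1−p*)·62.7632)/1.01=40.6547; Δ=(34.7791−62.7632)/(26.2272−14.7528)=-2.4388; B=V−Δ·S=97.7650
Node (2,1) S=41.6304: V=(p*·61.0449+(1−p*)·34.7791)/1.01=54.6024; Δ=(61.0449−34.7791)/(46.6260−26.2272)=1.2876; B=V−Δ·S=0.9990
Node (2,2) S=74.0096: V=(p*·92.7169+(1−p*)·61.0449)/1.01=84.7593; Δ=(92.7169−61.0449)/(82.8908−46.6260)=0.8734; B=V−Δ·S=20.1224
Node (1,0) S=37.1700: V=(p*·54.6024+(1−p*)·40.6547)/1.01=50.9617; Δ=(54.6024−40.6547)/(41.6304−23.4171)=0.7658; B=V−Δ·S=22.4970
Node (1,1) S=66.0800: V=(p*·84.7593+(1−p*)·54.6024)/1.01=77.2172; Δ=(84.7593−54.6024)/(74.0096−41.6304)=0.9314; B=V−Δ·S=15.6727
Node (0,0) S=59.0000: V=(p*·77.2172+(1−p*)·50.9617)/1.01=70.6169; Δ=(77.2172−50.9617)/(66.0800−37.1700)=0.9082; B=V−Δ·S=17.0343
The time-0 hedge costs 70.6169, which is the no-arbitrage price.

(0,0): Delta=0.9082 Bond=17.0343
(1,0): Delta=0.7658 Bond=22.4970
(1,1): Delta=0.9314 Bond=15.6727
(2,0): Delta=-2.4388 Bond=97.7650
(2,1): Delta=1.2876 Bond=0.9990
(2,2): Delta=0.8734 Bond=20.1224
(3,0): Delta=3.9494 Bond=4.4979
(3,1): Delta=-3.4790 Bond=126.0240
(3,2): Delta=2.0637 Bond=-35.1796
(3,3): Delta=0.6795 Bond=36.3904
V0=70.6169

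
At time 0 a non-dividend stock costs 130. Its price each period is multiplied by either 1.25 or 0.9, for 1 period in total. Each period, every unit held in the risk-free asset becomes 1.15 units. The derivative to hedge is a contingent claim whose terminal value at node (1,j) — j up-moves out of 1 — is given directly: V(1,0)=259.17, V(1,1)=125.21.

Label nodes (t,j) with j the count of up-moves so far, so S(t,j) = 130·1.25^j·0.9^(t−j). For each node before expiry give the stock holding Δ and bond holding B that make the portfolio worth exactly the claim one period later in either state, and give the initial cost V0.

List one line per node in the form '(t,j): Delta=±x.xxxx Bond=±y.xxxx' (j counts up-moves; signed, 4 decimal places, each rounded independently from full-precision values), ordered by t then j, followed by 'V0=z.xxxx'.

Under the risk-neutral measure, an up-move has probability p* = (R−d)/(u−d) = 0.7143 and values discount at R = 1.15.
At expiry t=1: V(1,0)=259.1700, V(1,1)=125.2100
(0,0): S=130.0000. Δ = (V_up−V_dn)/(S_up−S_dn) = (125.2100−259.1700)/(162.5000−117.0000) = -2.9442. V = [p*·125.2100 + (1−p*)·259.1700]/1.15 = 142.1602. B = V − Δ·S = 524.9031.
Root portfolio cost Δ·130+B reproduces V0=142.1602.

(0,0): Delta=-2.9442 Bond=524.9031
V0=142.1602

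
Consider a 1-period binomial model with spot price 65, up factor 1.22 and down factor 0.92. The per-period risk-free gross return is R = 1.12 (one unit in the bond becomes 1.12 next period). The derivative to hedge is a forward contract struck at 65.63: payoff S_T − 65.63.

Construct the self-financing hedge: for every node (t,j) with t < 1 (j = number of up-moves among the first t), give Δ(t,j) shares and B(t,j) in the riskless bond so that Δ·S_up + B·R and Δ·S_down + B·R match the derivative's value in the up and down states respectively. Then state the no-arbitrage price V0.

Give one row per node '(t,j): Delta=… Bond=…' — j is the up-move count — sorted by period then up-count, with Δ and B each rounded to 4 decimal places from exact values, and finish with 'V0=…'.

(0,0): Delta=1.0000 Bond=-58.5982
V0=6.4018

The replicating-portfolio and risk-neutral prices coincide; use p* = (1.12−0.92)/(1.22−0.92) = 0.6667 for the latter.
At expiry t=1: V(1,0)=-5.8300, V(1,1)=13.6700
  t=0,j=0: stock 65.0000 → up 79.3000 (V=13.6700), down 59.8000 (V=-5.8300). Price 6.4018; hedge Δ=1.0000, bond B=-58.5982.
Root portfolio cost Δ·65+B reproduces V0=6.4018.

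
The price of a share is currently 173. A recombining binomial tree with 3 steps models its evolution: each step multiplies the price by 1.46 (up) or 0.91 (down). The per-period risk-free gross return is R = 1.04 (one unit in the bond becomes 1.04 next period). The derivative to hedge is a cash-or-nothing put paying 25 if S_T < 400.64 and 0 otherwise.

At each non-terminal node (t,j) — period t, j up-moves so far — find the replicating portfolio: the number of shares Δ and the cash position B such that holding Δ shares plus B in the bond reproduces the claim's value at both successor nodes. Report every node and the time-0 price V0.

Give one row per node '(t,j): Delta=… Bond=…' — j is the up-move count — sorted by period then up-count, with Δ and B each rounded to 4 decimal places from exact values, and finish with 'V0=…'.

(0,0): Delta=-0.0136 Bond=24.2793
(1,0): Delta=0.0000 Bond=23.1139
(1,1): Delta=-0.0409 Bond=32.1532
(2,0): Delta=0.0000 Bond=24.0385
(2,1): Delta=0.0000 Bond=24.0385
(2,2): Delta=-0.1233 Bond=63.8112
V0=21.9314

Since d<R<u, set p* = (R−d)/(u−d) = 0.2364; price each node as the discounted p*-expectation of its children.
Payoff layer (t=3): V(3,0)=25.0000, V(3,1)=25.0000, V(3,2)=25.0000, V(3,3)=0.0000
Node (2,0) S=143.2613: V=(p*·25.0000+(1−p*)·25.0000)/1.04=24.0385; Δ=(25.0000−25.0000)/(209.1615−130.3678)=0.0000; B=V−Δ·S=24.0385
Node (2,1) S=229.8478: V=(p*·25.0000+(1−p*)·25.0000)/1.04=24.0385; Δ=(25.0000−25.0000)/(335.5778−209.1615)=0.0000; B=V−Δ·S=24.0385
Node (2,2) S=368.7668: V=(p*·0.0000+(1−p*)·25.0000)/1.04=18.3566; Δ=(0.0000−25.0000)/(538.3995−335.5778)=-0.1233; B=V−Δ·S=63.8112
Node (1,0) S=157.4300: V=(p*·24.0385+(1−p*)·24.0385)/1.04=23.1139; Δ=(24.0385−24.0385)/(229.8478−143.2613)=0.0000; B=V−Δ·S=23.1139
Node (1,1) S=252.5800: V=(p*·18.3566+(1−p*)·24.0385)/1.04=21.8226; Δ=(18.3566−24.0385)/(368.7668−229.8478)=-0.0409; B=V−Δ·S=32.1532
Node (0,0) S=173.0000: V=(p*·21.8226+(1−p*)·23.1139)/1.04=21.9314; Δ=(21.8226−23.1139)/(252.5800−157.4300)=-0.0136; B=V−Δ·S=24.2793
Root portfolio cost Δ·173+B reproduces V0=21.9314.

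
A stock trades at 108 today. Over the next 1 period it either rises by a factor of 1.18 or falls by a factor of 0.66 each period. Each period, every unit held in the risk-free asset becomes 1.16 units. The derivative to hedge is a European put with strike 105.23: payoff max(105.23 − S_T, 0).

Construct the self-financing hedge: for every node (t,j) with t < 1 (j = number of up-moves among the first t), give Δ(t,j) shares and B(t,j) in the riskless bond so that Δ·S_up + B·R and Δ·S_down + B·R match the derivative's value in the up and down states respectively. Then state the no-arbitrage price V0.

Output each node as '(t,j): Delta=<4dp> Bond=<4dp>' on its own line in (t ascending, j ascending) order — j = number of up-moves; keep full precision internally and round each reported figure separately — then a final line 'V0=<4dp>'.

The replicating-portfolio and risk-neutral prices coincide; use p* = (1.16−0.66)/(1.18−0.66) = 0.9615 for the latter.
At expiry t=1: V(1,0)=33.9500, V(1,1)=0.0000
Node (0,0) S=108.0000: V=(p*·0.0000+(1−p*)·33.9500)/1.16=1.1257; Δ=(0.0000−33.9500)/(127.4400−71.2800)=-0.6045; B=V−Δ·S=66.4141
The time-0 hedge costs 1.1257, which is the no-arbitrage price.

(0,0): Delta=-0.6045 Bond=66.4141
V0=1.1257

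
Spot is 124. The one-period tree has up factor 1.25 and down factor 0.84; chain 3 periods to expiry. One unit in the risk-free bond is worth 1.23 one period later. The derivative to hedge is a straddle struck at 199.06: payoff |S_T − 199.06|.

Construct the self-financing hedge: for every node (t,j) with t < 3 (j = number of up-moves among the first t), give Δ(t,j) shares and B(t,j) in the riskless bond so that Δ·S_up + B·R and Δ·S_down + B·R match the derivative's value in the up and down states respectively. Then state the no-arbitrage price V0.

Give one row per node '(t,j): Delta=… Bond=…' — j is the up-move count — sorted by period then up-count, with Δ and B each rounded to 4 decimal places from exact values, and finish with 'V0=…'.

No-arbitrage ⇒ martingale measure with p* = (R−d)/(u−d) = 0.9512.
Payoff layer (t=3): V(3,0)=125.5647, V(3,1)=89.6920, V(3,2)=36.3100, V(3,3)=43.1275
Node (2,0) S=87.4944: V=(p*·89.6920+(1−p*)·125.5647)/1.23=74.3430; Δ=(89.6920−125.5647)/(109.3680−73.4953)=-1.0000; B=V−Δ·S=161.8374
Node (2,1) S=130.2000: V=(p*·36.3100+(1−p*)·89.6920)/1.23=31.6374; Δ=(36.3100−89.6920)/(162.7500−109.3680)=-1.0000; B=V−Δ·S=161.8374
Node (2,2) S=193.7500: V=(p*·43.1275+(1−p*)·36.3100)/1.23=34.7926; Δ=(43.1275−36.3100)/(242.1875−162.7500)=0.0858; B=V−Δ·S=18.1646
Node (1,0) S=104.1600: V=(p*·31.6374+(1−p*)·74.3430)/1.23=27.4151; Δ=(31.6374−74.3430)/(130.2000−87.4944)=-1.0000; B=V−Δ·S=131.5751
Node (1,1) S=155.0000: V=(p*·34.7926+(1−p*)·31.6374)/1.23=28.1616; Δ=(34.7926−31.6374)/(193.7500−130.2000)=0.0496; B=V−Δ·S=20.4659
Node (0,0) S=124.0000: V=(p*·28.1616+(1−p*)·27.4151)/1.23=22.8660; Δ=(28.1616−27.4151)/(155.0000−104.1600)=0.0147; B=V−Δ·S=21.0454
Root portfolio cost Δ·124+B reproduces V0=22.8660.

(0,0): Delta=0.0147 Bond=21.0454
(1,0): Delta=-1.0000 Bond=131.5751
(1,1): Delta=0.0496 Bond=20.4659
(2,0): Delta=-1.0000 Bond=161.8374
(2,1): Delta=-1.0000 Bond=161.8374
(2,2): Delta=0.0858 Bond=18.1646
V0=22.8660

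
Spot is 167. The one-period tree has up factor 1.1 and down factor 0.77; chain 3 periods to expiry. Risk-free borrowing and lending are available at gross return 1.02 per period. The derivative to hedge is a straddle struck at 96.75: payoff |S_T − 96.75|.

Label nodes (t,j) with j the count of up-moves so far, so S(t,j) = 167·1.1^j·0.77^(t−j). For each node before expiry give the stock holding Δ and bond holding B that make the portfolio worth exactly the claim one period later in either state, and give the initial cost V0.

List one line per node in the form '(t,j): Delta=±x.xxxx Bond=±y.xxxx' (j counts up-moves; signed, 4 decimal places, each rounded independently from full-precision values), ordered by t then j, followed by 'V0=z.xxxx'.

No-arbitrage ⇒ martingale measure with p* = (R−d)/(u−d) = 0.7576.
At expiry t=3: V(3,0)=20.5090, V(3,1)=12.1657, V(3,2)=58.8439, V(3,3)=125.5270
Node (2,0) S=99.0143: V=(p*·12.1657+(1−p*)·20.5090)/1.02=13.9101; Δ=(12.1657−20.5090)/(108.9157−76.2410)=-0.2553; B=V−Δ·S=39.1927
Node (2,1) S=141.4490: V=(p*·58.8439+(1−p*)·12.1657)/1.02=46.5961; Δ=(58.8439−12.1657)/(155.5939−108.9157)=1.0000; B=V−Δ·S=-94.8529
Node (2,2) S=202.0700: V=(p*·125.5270+(1−p*)·58.8439)/1.02=107.2171; Δ=(125.5270−58.8439)/(222.2770−155.5939)=1.0000; B=V−Δ·S=-94.8529
Node (1,0) S=128.5900: V=(p*·46.5961+(1−p*)·13.9101)/1.02=37.9139; Δ=(46.5961−13.9101)/(141.4490−99.0143)=0.7703; B=V−Δ·S=-61.1343
Node (1,1) S=183.7000: V=(p*·107.2171+(1−p*)·46.5961)/1.02=90.7069; Δ=(107.2171−46.5961)/(202.0700−141.4490)=1.0000; B=V−Δ·S=-92.9931
Node (0,0) S=167.0000: V=(p*·90.7069+(1−p*)·37.9139)/1.02=76.3810; Δ=(90.7069−37.9139)/(183.7000−128.5900)=0.9580; B=V−Δ·S=-83.5978
Root portfolio cost Δ·167+B reproduces V0=76.3810.

(0,0): Delta=0.9580 Bond=-83.5978
(1,0): Delta=0.7703 Bond=-61.1343
(1,1): Delta=1.0000 Bond=-92.9931
(2,0): Delta=-0.2553 Bond=39.1927
(2,1): Delta=1.0000 Bond=-94.8529
(2,2): Delta=1.0000 Bond=-94.8529
V0=76.3810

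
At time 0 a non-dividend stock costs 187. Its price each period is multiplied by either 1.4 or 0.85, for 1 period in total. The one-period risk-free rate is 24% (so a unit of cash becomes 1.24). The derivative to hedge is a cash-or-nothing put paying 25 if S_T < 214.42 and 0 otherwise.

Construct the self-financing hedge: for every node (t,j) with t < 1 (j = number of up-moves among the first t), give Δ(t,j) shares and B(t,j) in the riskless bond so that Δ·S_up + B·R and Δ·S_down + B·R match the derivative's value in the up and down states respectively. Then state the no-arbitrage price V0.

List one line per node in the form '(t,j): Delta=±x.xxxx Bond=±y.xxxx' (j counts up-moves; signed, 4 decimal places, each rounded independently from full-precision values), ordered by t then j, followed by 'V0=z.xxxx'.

(0,0): Delta=-0.2431 Bond=51.3196
V0=5.8651

Since d<R<u, set p* = (R−d)/(u−d) = 0.7091; price each node as the discounted p*-expectation of its children.
Payoff layer (t=1): V(1,0)=25.0000, V(1,1)=0.0000
  t=0,j=0: stock 187.0000 → up 261.8000 (V=0.0000), down 158.9500 (V=25.0000). Price 5.8651; hedge Δ=-0.2431, bond B=51.3196.
Root portfolio cost Δ·187+B reproduces V0=5.8651.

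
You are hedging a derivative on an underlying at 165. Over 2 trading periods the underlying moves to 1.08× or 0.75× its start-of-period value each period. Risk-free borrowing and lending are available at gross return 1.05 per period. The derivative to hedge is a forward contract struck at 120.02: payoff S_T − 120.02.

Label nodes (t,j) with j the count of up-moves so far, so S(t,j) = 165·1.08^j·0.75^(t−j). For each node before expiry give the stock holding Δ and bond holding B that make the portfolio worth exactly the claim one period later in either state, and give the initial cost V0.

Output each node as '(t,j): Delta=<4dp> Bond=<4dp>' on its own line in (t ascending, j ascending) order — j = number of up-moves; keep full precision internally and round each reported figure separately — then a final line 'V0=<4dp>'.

No-arbitrage ⇒ martingale measure with p* = (R−d)/(u−d) = 0.9091.
Payoff layer (t=2): V(2,0)=-27.2075, V(2,1)=13.6300, V(2,2)=72.4360
Node (1,0) S=123.7500: V=(p*·13.6300+(1−p*)·-27.2075)/1.05=9.4452; Δ=(13.6300−-27.2075)/(133.6500−92.8125)=1.0000; B=V−Δ·S=-114.3048
Node (1,1) S=178.2000: V=(p*·72.4360+(1−p*)·13.6300)/1.05=63.8952; Δ=(72.4360−13.6300)/(192.4560−133.6500)=1.0000; B=V−Δ·S=-114.3048
Node (0,0) S=165.0000: V=(p*·63.8952+(1−p*)·9.4452)/1.05=56.1383; Δ=(63.8952−9.4452)/(178.2000−123.7500)=1.0000; B=V−Δ·S=-108.8617
Check: Δ(0,0)·S0 + B(0,0) = 56.1383 = V0.

(0,0): Delta=1.0000 Bond=-108.8617
(1,0): Delta=1.0000 Bond=-114.3048
(1,1): Delta=1.0000 Bond=-114.3048
V0=56.1383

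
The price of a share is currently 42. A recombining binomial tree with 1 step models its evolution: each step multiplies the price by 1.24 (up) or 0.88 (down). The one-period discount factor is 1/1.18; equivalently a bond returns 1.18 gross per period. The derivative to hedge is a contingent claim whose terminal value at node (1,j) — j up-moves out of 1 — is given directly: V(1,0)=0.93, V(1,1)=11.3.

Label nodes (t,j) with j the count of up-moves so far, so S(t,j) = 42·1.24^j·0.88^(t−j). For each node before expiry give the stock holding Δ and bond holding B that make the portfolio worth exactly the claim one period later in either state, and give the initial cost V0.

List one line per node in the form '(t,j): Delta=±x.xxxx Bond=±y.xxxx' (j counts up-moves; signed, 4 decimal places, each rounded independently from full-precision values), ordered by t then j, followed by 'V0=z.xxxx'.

(0,0): Delta=0.6858 Bond=-20.6940
V0=8.1116

Under the risk-neutral measure, an up-move has probability p* = (R−d)/(u−d) = 0.8333 and values discount at R = 1.18.
Payoff layer (t=1): V(1,0)=0.9300, V(1,1)=11.3000
  t=0,j=0: stock 42.0000 → up 52.0800 (V=11.3000), down 36.9600 (V=0.9300). Price 8.1116; hedge Δ=0.6858, bond B=-20.6940.
Check: Δ(0,0)·S0 + B(0,0) = 8.1116 = V0.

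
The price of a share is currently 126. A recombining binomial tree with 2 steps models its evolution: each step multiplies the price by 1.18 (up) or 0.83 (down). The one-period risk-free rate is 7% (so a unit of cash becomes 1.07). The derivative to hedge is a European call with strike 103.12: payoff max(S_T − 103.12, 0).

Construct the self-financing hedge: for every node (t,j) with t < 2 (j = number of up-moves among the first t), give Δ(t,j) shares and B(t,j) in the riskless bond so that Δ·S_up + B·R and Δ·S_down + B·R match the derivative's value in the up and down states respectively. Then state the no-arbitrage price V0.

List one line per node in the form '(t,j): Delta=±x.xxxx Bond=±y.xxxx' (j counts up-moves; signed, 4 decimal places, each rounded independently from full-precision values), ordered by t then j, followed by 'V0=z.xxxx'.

(0,0): Delta=0.8913 Bond=-74.9663
(1,0): Delta=0.5542 Bond=-44.9561
(1,1): Delta=1.0000 Bond=-96.3738
V0=37.3389

Risk-neutral probability p* = (R−d)/(u−d) = (1.07−0.83)/(1.18−0.83) = 0.6857.
Terminal payoffs: V(2,0)=0.0000, V(2,1)=20.2844, V(2,2)=72.3224
(1,0): S=104.5800. Δ = (V_up−V_dn)/(S_up−S_dn) = (20.2844−0.0000)/(123.4044−86.8014) = 0.5542. V = [p*·20.2844 + (1−p*)·0.0000]/1.07 = 12.9993. B = V − Δ·S = -44.9561.
(1,1): S=148.6800. Δ = (V_up−V_dn)/(S_up−S_dn) = (72.3224−20.2844)/(175.4424−123.4044) = 1.0000. V = [p*·72.3224 + (1−p*)·20.2844]/1.07 = 52.3062. B = V − Δ·S = -96.3738.
(0,0): S=126.0000. Δ = (V_up−V_dn)/(S_up−S_dn) = (52.3062−12.9993)/(148.6800−104.5800) = 0.8913. V = [p*·52.3062 + (1−p*)·12.9993]/1.07 = 37.3389. B = V − Δ·S = -74.9663.
Check: Δ(0,0)·S0 + B(0,0) = 37.3389 = V0.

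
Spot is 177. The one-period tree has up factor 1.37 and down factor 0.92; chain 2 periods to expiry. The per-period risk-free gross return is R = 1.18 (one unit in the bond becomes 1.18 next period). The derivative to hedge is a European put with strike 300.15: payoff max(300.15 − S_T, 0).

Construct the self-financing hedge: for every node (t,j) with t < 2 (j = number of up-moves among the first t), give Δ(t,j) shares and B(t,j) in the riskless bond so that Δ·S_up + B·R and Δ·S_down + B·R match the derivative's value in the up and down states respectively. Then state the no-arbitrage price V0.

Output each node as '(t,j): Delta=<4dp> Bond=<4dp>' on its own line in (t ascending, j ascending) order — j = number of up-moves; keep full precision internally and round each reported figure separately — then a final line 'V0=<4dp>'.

(0,0): Delta=-0.8029 Bond=188.3640
(1,0): Delta=-1.0000 Bond=254.3644
(1,1): Delta=-0.7062 Bond=198.8156
V0=46.2497

No-arbitrage ⇒ martingale measure with p* = (R−d)/(u−d) = 0.5778.
Payoff layer (t=2): V(2,0)=150.3372, V(2,1)=77.0592, V(2,2)=0.0000
  t=1,j=0: stock 162.8400 → up 223.0908 (V=77.0592), down 149.8128 (V=150.3372). Price 91.5244; hedge Δ=-1.0000, bond B=254.3644.
  t=1,j=1: stock 242.4900 → up 332.2113 (V=0.0000), down 223.0908 (V=77.0592). Price 27.5730; hedge Δ=-0.7062, bond B=198.8156.
  t=0,j=0: stock 177.0000 → up 242.4900 (V=27.5730), down 162.8400 (V=91.5244). Price 46.2497; hedge Δ=-0.8029, bond B=188.3640.
Self-financing check: at every node Δ·S+B equals the discounted successor values.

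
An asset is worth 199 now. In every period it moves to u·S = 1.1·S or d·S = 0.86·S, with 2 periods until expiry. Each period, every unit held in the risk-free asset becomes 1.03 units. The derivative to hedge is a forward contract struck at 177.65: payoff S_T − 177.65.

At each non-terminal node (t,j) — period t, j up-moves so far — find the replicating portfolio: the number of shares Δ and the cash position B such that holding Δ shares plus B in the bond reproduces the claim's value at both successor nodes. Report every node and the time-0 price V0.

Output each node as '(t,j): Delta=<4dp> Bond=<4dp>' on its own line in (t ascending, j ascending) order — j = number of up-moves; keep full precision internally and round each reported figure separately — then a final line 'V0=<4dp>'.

(0,0): Delta=1.0000 Bond=-167.4522
(1,0): Delta=1.0000 Bond=-172.4757
(1,1): Delta=1.0000 Bond=-172.4757
V0=31.5478

The replicating-portfolio and risk-neutral prices coincide; use p* = (1.03−0.86)/(1.1−0.86) = 0.7083 for the latter.
Terminal payoffs: V(2,0)=-30.4696, V(2,1)=10.6040, V(2,2)=63.1400
Node (1,0) S=171.1400: V=(p*·10.6040+(1−p*)·-30.4696)/1.03=-1.3357; Δ=(10.6040−-30.4696)/(188.2540−147.1804)=1.0000; B=V−Δ·S=-172.4757
Node (1,1) S=218.9000: V=(p*·63.1400+(1−p*)·10.6040)/1.03=46.4243; Δ=(63.1400−10.6040)/(240.7900−188.2540)=1.0000; B=V−Δ·S=-172.4757
Node (0,0) S=199.0000: V=(p*·46.4243+(1−p*)·-1.3357)/1.03=31.5478; Δ=(46.4243−-1.3357)/(218.9000−171.1400)=1.0000; B=V−Δ·S=-167.4522
Each (Δ,B) replicates both successor values, so the strategy is self-financing and V0 is arbitrage-free.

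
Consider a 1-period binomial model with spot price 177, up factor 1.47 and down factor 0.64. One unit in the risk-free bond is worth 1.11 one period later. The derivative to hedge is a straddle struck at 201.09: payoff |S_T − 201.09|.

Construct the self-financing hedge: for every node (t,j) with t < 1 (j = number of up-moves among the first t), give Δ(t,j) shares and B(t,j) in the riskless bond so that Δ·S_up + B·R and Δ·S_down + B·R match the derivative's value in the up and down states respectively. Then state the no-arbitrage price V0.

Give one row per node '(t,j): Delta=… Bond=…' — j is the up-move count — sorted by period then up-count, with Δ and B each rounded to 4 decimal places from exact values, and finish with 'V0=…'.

(0,0): Delta=-0.1954 Bond=99.0521
V0=64.4617

No-arbitrage ⇒ martingale measure with p* = (R−d)/(u−d) = 0.5663.
Terminal values V(1,·): V(1,0)=87.8100, V(1,1)=59.1000
Node (0,0) S=177.0000: V=(p*·59.1000+(1−p*)·87.8100)/1.11=64.4617; Δ=(59.1000−87.8100)/(260.1900−113.2800)=-0.1954; B=V−Δ·S=99.0521
Root portfolio cost Δ·177+B reproduces V0=64.4617.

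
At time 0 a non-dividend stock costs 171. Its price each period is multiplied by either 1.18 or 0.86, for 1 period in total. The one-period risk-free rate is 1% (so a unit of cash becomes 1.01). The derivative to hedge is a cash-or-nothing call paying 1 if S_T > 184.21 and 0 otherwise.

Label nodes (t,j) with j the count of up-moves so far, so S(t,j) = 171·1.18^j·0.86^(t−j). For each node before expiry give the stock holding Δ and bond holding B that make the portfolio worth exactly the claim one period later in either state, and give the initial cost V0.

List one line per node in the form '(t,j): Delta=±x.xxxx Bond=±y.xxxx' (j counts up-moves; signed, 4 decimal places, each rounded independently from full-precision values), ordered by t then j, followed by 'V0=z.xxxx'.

(0,0): Delta=0.0183 Bond=-2.6609
V0=0.4641

No-arbitrage ⇒ martingale measure with p* = (R−d)/(u−d) = 0.4688.
Terminal payoffs: V(1,0)=0.0000, V(1,1)=1.0000
  t=0,j=0: stock 171.0000 → up 201.7800 (V=1.0000), down 147.0600 (V=0.0000). Price 0.4641; hedge Δ=0.0183, bond B=-2.6609.
The time-0 hedge costs 0.4641, which is the no-arbitrage price.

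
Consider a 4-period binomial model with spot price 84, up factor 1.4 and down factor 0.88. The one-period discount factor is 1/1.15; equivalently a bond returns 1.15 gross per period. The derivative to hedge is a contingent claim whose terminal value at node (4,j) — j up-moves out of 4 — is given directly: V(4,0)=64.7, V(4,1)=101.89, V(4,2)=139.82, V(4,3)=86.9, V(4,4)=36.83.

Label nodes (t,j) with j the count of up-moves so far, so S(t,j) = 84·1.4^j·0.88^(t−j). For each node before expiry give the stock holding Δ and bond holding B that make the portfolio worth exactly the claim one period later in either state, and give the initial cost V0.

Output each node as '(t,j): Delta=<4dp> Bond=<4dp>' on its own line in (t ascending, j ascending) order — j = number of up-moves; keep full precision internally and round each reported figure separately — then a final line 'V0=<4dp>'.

Since d<R<u, set p* = (R−d)/(u−d) = 0.5192; price each node as the discounted p*-expectation of its children.
Payoff layer (t=4): V(4,0)=64.7000, V(4,1)=101.8900, V(4,2)=139.8200, V(4,3)=86.9000, V(4,4)=36.8300
Node (3,0) S=57.2436: V=(p*·101.8900+(1−p*)·64.7000)/1.15=73.0523; Δ=(101.8900−64.7000)/(80.1411−50.3744)=1.2494; B=V−Δ·S=1.5331
Node (3,1) S=91.0694: V=(p*·139.8200+(1−p*)·101.8900)/1.15=105.7256; Δ=(139.8200−101.8900)/(127.4972−80.1411)=0.8010; B=V−Δ·S=32.7833
Node (3,2) S=144.8832: V=(p*·86.9000+(1−p*)·139.8200)/1.15=97.6890; Δ=(86.9000−139.8200)/(202.8365−127.4972)=-0.7024; B=V−Δ·S=199.4582
Node (3,3) S=230.4960: V=(p*·36.8300+(1−p*)·86.9000)/1.15=52.9584; Δ=(36.8300−86.9000)/(322.6944−202.8365)=-0.4177; B=V−Δ·S=149.2468
Node (2,0) S=65.0496: V=(p*·105.7256+(1−p*)·73.0523)/1.15=78.2759; Δ=(105.7256−73.0523)/(91.0694−57.2436)=0.9659; B=V−Δ·S=15.4427
Node (2,1) S=103.4880: V=(p*·97.6890+(1−p*)·105.7256)/1.15=88.3067; Δ=(97.6890−105.7256)/(144.8832−91.0694)=-0.1493; B=V−Δ·S=103.7618
Node (2,2) S=164.6400: V=(p*·52.9584+(1−p*)·97.6890)/1.15=64.7508; Δ=(52.9584−97.6890)/(230.4960−144.8832)=-0.5225; B=V−Δ·S=150.7712
Node (1,0) S=73.9200: V=(p*·88.3067+(1−p*)·78.2759)/1.15=72.5950; Δ=(88.3067−78.2759)/(103.4880−65.0496)=0.2610; B=V−Δ·S=53.3050
Node (1,1) S=117.6000: V=(p*·64.7508+(1−p*)·88.3067)/1.15=66.1528; Δ=(64.7508−88.3067)/(164.6400−103.4880)=-0.3852; B=V−Δ·S=111.4526
Node (0,0) S=84.0000: V=(p*·66.1528+(1−p*)·72.5950)/1.15=60.2174; Δ=(66.1528−72.5950)/(117.6000−73.9200)=-0.1475; B=V−Δ·S=72.6061
Each (Δ,B) replicates both successor values, so the strategy is self-financing and V0 is arbitrage-free.

(0,0): Delta=-0.1475 Bond=72.6061
(1,0): Delta=0.2610 Bond=53.3050
(1,1): Delta=-0.3852 Bond=111.4526
(2,0): Delta=0.9659 Bond=15.4427
(2,1): Delta=-0.1493 Bond=103.7618
(2,2): Delta=-0.5225 Bond=150.7712
(3,0): Delta=1.2494 Bond=1.5331
(3,1): Delta=0.8010 Bond=32.7833
(3,2): Delta=-0.7024 Bond=199.4582
(3,3): Delta=-0.4177 Bond=149.2468
V0=60.2174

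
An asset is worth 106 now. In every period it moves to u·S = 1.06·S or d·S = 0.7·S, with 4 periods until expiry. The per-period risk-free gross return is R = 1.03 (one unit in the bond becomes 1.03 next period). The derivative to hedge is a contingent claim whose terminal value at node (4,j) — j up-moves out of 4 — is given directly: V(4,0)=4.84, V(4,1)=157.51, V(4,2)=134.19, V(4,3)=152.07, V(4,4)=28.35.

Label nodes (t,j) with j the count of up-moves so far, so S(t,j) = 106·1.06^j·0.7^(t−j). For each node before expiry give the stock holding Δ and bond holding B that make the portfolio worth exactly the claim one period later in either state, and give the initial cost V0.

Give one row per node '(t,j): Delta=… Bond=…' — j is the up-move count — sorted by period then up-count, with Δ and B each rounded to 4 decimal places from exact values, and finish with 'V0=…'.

No-arbitrage ⇒ martingale measure with p* = (R−d)/(u−d) = 0.9167.
Terminal payoffs: V(4,0)=4.8400, V(4,1)=157.5100, V(4,2)=134.1900, V(4,3)=152.0700, V(4,4)=28.3500
(3,0): S=36.3580. Δ = (V_up−V_dn)/(S_up−S_dn) = (157.5100−4.8400)/(38.5395−25.4506) = 11.6641. V = [p*·157.5100 + (1−p*)·4.8400]/1.03 = 140.5704. B = V − Δ·S = -283.5129.
(3,1): S=55.0564. Δ = (V_up−V_dn)/(S_up−S_dn) = (134.1900−157.5100)/(58.3598−38.5395) = -1.1766. V = [p*·134.1900 + (1−p*)·157.5100]/1.03 = 132.1683. B = V − Δ·S = 196.9461.
(3,2): S=83.3711. Δ = (V_up−V_dn)/(S_up−S_dn) = (152.0700−134.1900)/(88.3734−58.3598) = 0.5957. V = [p*·152.0700 + (1−p*)·134.1900]/1.03 = 146.1942. B = V − Δ·S = 96.5275.
(3,3): S=126.2477. Δ = (V_up−V_dn)/(S_up−S_dn) = (28.3500−152.0700)/(133.8226−88.3734) = -2.7222. V = [p*·28.3500 + (1−p*)·152.0700]/1.03 = 37.5340. B = V − Δ·S = 381.2006.
(2,0): S=51.9400. Δ = (V_up−V_dn)/(S_up−S_dn) = (132.1683−140.5704)/(55.0564−36.3580) = -0.4493. V = [p*·132.1683 + (1−p*)·140.5704]/1.03 = 128.9985. B = V − Δ·S = 152.3377.
(2,1): S=78.6520. Δ = (V_up−V_dn)/(S_up−S_dn) = (146.1942−132.1683)/(83.3711−55.0564) = 0.4954. V = [p*·146.1942 + (1−p*)·132.1683]/1.03 = 140.8013. B = V − Δ·S = 101.8405.
(2,2): S=119.1016. Δ = (V_up−V_dn)/(S_up−S_dn) = (37.5340−146.1942)/(126.2477−83.3711) = -2.5343. V = [p*·37.5340 + (1−p*)·146.1942]/1.03 = 45.2320. B = V − Δ·S = 347.0659.
(1,0): S=74.2000. Δ = (V_up−V_dn)/(S_up−S_dn) = (140.8013−128.9985)/(78.6520−51.9400) = 0.4419. V = [p*·140.8013 + (1−p*)·128.9985]/1.03 = 135.7454. B = V − Δ·S = 102.9598.
(1,1): S=112.3600. Δ = (V_up−V_dn)/(S_up−S_dn) = (45.2320−140.8013)/(119.1016−78.6520) = -2.3627. V = [p*·45.2320 + (1−p*)·140.8013]/1.03 = 51.6467. B = V − Δ·S = 317.1169.
(0,0): S=106.0000. Δ = (V_up−V_dn)/(S_up−S_dn) = (51.6467−135.7454)/(112.3600−74.2000) = -2.2038. V = [p*·51.6467 + (1−p*)·135.7454]/1.03 = 56.9466. B = V − Δ·S = 290.5539.
Each (Δ,B) replicates both successor values, so the strategy is self-financing and V0 is arbitrage-free.

(0,0): Delta=-2.2038 Bond=290.5539
(1,0): Delta=0.4419 Bond=102.9598
(1,1): Delta=-2.3627 Bond=317.1169
(2,0): Delta=-0.4493 Bond=152.3377
(2,1): Delta=0.4954 Bond=101.8405
(2,2): Delta=-2.5343 Bond=347.0659
(3,0): Delta=11.6641 Bond=-283.5129
(3,1): Delta=-1.1766 Bond=196.9461
(3,2): Delta=0.5957 Bond=96.5275
(3,3): Delta=-2.7222 Bond=381.2006
V0=56.9466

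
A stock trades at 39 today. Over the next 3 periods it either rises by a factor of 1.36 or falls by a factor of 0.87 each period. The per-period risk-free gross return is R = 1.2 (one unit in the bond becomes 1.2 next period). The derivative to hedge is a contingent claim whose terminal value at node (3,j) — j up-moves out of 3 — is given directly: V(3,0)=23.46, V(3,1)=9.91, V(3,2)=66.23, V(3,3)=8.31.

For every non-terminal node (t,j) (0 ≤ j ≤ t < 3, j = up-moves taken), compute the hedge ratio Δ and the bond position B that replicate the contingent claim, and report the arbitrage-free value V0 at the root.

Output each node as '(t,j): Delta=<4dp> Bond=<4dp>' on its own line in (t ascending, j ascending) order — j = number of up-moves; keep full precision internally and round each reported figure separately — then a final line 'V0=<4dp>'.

Under the risk-neutral measure, an up-move has probability p* = (R−d)/(u−d) = 0.6735 and values discount at R = 1.2.
Terminal values V(3,·): V(3,0)=23.4600, V(3,1)=9.9100, V(3,2)=66.2300, V(3,3)=8.3100
(2,0): S=29.5191. Δ = (V_up−V_dn)/(S_up−S_dn) = (9.9100−23.4600)/(40.1460−25.6816) = -0.9368. V = [p*·9.9100 + (1−p*)·23.4600]/1.2 = 11.9454. B = V − Δ·S = 39.5985.
(2,1): S=46.1448. Δ = (V_up−V_dn)/(S_up−S_dn) = (66.2300−9.9100)/(62.7569−40.1460) = 2.4908. V = [p*·66.2300 + (1−p*)·9.9100]/1.2 = 39.8665. B = V − Δ·S = -75.0723.
(2,2): S=72.1344. Δ = (V_up−V_dn)/(S_up−S_dn) = (8.3100−66.2300)/(98.1028−62.7569) = -1.6387. V = [p*·8.3100 + (1−p*)·66.2300]/1.2 = 22.6855. B = V − Δ·S = 140.8896.
(1,0): S=33.9300. Δ = (V_up−V_dn)/(S_up−S_dn) = (39.8665−11.9454)/(46.1448−29.5191) = 1.6794. V = [p*·39.8665 + (1−p*)·11.9454]/1.2 = 25.6245. B = V − Δ·S = -31.3573.
(1,1): S=53.0400. Δ = (V_up−V_dn)/(S_up−S_dn) = (22.6855−39.8665)/(72.1344−46.1448) = -0.6611. V = [p*·22.6855 + (1−p*)·39.8665]/1.2 = 23.5797. B = V − Δ·S = 58.6429.
(0,0): S=39.0000. Δ = (V_up−V_dn)/(S_up−S_dn) = (23.5797−25.6245)/(53.0400−33.9300) = -0.1070. V = [p*·23.5797 + (1−p*)·25.6245]/1.2 = 20.2062. B = V − Δ·S = 24.3792.
Check: Δ(0,0)·S0 + B(0,0) = 20.2062 = V0.

(0,0): Delta=-0.1070 Bond=24.3792
(1,0): Delta=1.6794 Bond=-31.3573
(1,1): Delta=-0.6611 Bond=58.6429
(2,0): Delta=-0.9368 Bond=39.5985
(2,1): Delta=2.4908 Bond=-75.0723
(2,2): Delta=-1.6387 Bond=140.8896
V0=20.2062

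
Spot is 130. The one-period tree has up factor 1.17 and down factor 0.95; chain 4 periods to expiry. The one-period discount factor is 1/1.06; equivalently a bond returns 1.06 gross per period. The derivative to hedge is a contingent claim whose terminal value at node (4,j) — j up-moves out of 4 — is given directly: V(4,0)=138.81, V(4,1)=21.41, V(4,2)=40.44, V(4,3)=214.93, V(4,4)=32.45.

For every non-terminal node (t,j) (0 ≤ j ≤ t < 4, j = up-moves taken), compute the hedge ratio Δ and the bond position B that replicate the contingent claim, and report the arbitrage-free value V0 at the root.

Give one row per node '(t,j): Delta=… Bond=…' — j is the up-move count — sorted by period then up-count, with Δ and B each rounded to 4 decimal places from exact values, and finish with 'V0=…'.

Since d<R<u, set p* = (R−d)/(u−d) = 0.5000; price each node as the discounted p*-expectation of its children.
Payoff layer (t=4): V(4,0)=138.8100, V(4,1)=21.4100, V(4,2)=40.4400, V(4,3)=214.9300, V(4,4)=32.4500
  t=3,j=0: stock 111.4587 → up 130.4067 (V=21.4100), down 105.8858 (V=138.8100). Price 75.5755; hedge Δ=-4.7877, bond B=609.2118.
  t=3,j=1: stock 137.2703 → up 160.6062 (V=40.4400), down 130.4067 (V=21.4100). Price 29.1745; hedge Δ=0.6301, bond B=-57.3255.
  t=3,j=2: stock 169.0591 → up 197.7992 (V=214.9300), down 160.6062 (V=40.4400). Price 120.4575; hedge Δ=4.6915, bond B=-672.6788.
  t=3,j=3: stock 208.2097 → up 243.6053 (V=32.4500), down 197.7992 (V=214.9300). Price 116.6887; hedge Δ=-3.9837, bond B=946.1432.
  t=2,j=0: stock 117.3250 → up 137.2703 (V=29.1745), down 111.4587 (V=75.5755). Price 49.4104; hedge Δ=-1.7977, bond B=260.3238.
  t=2,j=1: stock 144.4950 → up 169.0591 (V=120.4575), down 137.2702 (V=29.1745). Price 70.5812; hedge Δ=2.8715, bond B=-344.3416.
  t=2,j=2: stock 177.9570 → up 208.2097 (V=116.6887), down 169.0591 (V=120.4575). Price 111.8614; hedge Δ=-0.0963, bond B=128.9926.
  t=1,j=0: stock 123.5000 → up 144.4950 (V=70.5812), down 117.3250 (V=49.4104). Price 56.5998; hedge Δ=0.7792, bond B=-39.6311.
  t=1,j=1: stock 152.1000 → up 177.9570 (V=111.8614), down 144.4950 (V=70.5812). Price 86.0578; hedge Δ=1.2336, bond B=-101.5797.
  t=0,j=0: stock 130.0000 → up 152.1000 (V=86.0578), down 123.5000 (V=56.5998). Price 67.2913; hedge Δ=1.0300, bond B=-66.6089.
The time-0 hedge costs 67.2913, which is the no-arbitrage price.

(0,0): Delta=1.0300 Bond=-66.6089
(1,0): Delta=0.7792 Bond=-39.6311
(1,1): Delta=1.2336 Bond=-101.5797
(2,0): Delta=-1.7977 Bond=260.3238
(2,1): Delta=2.8715 Bond=-344.3416
(2,2): Delta=-0.0963 Bond=128.9926
(3,0): Delta=-4.7877 Bond=609.2118
(3,1): Delta=0.6301 Bond=-57.3255
(3,2): Delta=4.6915 Bond=-672.6788
(3,3): Delta=-3.9837 Bond=946.1432
V0=67.2913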